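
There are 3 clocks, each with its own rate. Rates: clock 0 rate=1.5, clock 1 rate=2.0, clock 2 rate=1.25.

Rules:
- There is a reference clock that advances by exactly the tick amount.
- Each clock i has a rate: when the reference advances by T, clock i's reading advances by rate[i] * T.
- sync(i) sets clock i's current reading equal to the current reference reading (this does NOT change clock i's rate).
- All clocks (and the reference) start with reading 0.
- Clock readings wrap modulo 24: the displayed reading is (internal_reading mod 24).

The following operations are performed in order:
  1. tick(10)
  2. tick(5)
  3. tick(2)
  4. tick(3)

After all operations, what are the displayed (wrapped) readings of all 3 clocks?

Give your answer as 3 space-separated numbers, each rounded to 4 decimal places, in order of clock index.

Answer: 6.0000 16.0000 1.0000

Derivation:
After op 1 tick(10): ref=10.0000 raw=[15.0000 20.0000 12.5000]
After op 2 tick(5): ref=15.0000 raw=[22.5000 30.0000 18.7500]
After op 3 tick(2): ref=17.0000 raw=[25.5000 34.0000 21.2500]
After op 4 tick(3): ref=20.0000 raw=[30.0000 40.0000 25.0000]
Wrap final raw readings (mod 24): 30.0000 mod 24 = 6.0000; 40.0000 mod 24 = 16.0000; 25.0000 mod 24 = 1.0000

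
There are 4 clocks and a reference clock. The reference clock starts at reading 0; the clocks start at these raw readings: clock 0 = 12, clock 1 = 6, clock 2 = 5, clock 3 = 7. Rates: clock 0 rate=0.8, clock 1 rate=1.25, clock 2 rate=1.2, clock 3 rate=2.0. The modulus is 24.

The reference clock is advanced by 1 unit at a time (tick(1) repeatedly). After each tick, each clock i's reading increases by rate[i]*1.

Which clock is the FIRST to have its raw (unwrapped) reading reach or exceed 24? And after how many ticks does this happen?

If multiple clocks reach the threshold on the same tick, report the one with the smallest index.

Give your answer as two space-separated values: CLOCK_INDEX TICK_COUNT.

Answer: 3 9

Derivation:
clock 0: start=12, rate=0.8, needs 24-12 = 12; ticks = ceil(12/0.8) = ceil(15.0000) = 15; reading at tick 15 = 12 + 0.8*15 = 24.0000
clock 1: start=6, rate=1.25, needs 24-6 = 18; ticks = ceil(18/1.25) = ceil(14.4000) = 15; reading at tick 15 = 6 + 1.25*15 = 24.7500
clock 2: start=5, rate=1.2, needs 24-5 = 19; ticks = ceil(19/1.2) = ceil(15.8333) = 16; reading at tick 16 = 5 + 1.2*16 = 24.2000
clock 3: start=7, rate=2.0, needs 24-7 = 17; ticks = ceil(17/2.0) = ceil(8.5000) = 9; reading at tick 9 = 7 + 2.0*9 = 25.0000
Minimum tick count = 9; winners = [3]; smallest index = 3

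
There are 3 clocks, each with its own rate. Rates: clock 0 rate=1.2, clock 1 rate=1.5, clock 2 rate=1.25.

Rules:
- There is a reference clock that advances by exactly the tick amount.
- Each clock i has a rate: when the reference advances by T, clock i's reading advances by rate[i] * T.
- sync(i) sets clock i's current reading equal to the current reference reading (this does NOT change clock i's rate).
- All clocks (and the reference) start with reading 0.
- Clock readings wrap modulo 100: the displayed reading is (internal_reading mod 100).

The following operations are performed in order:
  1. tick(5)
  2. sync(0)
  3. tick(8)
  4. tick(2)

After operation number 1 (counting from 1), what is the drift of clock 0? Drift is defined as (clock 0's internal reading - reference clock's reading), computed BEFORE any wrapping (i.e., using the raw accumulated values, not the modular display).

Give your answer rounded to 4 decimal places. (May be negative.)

Answer: 1.0000

Derivation:
After op 1 tick(5): ref=5.0000 raw=[6.0000 7.5000 6.2500]
Drift of clock 0 after op 1: 6.0000 - 5.0000 = 1.0000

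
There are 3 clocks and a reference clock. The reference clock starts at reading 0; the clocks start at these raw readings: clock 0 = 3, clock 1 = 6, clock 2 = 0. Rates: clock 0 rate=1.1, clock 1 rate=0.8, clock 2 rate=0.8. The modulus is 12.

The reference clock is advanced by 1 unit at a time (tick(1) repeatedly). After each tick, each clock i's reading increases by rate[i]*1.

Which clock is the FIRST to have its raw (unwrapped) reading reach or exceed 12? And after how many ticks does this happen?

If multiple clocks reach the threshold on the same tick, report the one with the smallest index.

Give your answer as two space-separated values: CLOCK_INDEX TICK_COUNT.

clock 0: start=3, rate=1.1, needs 12-3 = 9; ticks = ceil(9/1.1) = ceil(8.1818) = 9; reading at tick 9 = 3 + 1.1*9 = 12.9000
clock 1: start=6, rate=0.8, needs 12-6 = 6; ticks = ceil(6/0.8) = ceil(7.5000) = 8; reading at tick 8 = 6 + 0.8*8 = 12.4000
clock 2: start=0, rate=0.8, needs 12-0 = 12; ticks = ceil(12/0.8) = ceil(15.0000) = 15; reading at tick 15 = 0 + 0.8*15 = 12.0000
Minimum tick count = 8; winners = [1]; smallest index = 1

Answer: 1 8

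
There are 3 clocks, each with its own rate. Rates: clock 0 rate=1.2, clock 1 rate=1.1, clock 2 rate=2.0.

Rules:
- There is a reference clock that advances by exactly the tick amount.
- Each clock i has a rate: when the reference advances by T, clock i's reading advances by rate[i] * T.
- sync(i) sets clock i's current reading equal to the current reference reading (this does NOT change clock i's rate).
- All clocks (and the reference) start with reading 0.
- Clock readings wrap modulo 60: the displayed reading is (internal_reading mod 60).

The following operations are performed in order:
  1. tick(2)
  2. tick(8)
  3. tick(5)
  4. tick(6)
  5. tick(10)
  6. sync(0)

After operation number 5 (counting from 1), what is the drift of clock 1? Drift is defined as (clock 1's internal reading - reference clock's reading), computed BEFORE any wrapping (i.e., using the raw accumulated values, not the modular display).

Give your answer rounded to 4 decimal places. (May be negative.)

Answer: 3.1000

Derivation:
After op 1 tick(2): ref=2.0000 raw=[2.4000 2.2000 4.0000]
After op 2 tick(8): ref=10.0000 raw=[12.0000 11.0000 20.0000]
After op 3 tick(5): ref=15.0000 raw=[18.0000 16.5000 30.0000]
After op 4 tick(6): ref=21.0000 raw=[25.2000 23.1000 42.0000]
After op 5 tick(10): ref=31.0000 raw=[37.2000 34.1000 62.0000]
Drift of clock 1 after op 5: 34.1000 - 31.0000 = 3.1000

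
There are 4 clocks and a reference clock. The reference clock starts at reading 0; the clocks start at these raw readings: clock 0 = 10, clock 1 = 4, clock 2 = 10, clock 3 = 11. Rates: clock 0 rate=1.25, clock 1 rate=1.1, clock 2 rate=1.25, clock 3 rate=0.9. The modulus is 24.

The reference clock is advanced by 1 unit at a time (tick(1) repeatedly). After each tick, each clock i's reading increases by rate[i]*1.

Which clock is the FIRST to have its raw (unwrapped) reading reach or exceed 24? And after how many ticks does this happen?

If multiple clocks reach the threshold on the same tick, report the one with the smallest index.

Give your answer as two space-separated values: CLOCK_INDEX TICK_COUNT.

clock 0: start=10, rate=1.25, needs 24-10 = 14; ticks = ceil(14/1.25) = ceil(11.2000) = 12; reading at tick 12 = 10 + 1.25*12 = 25.0000
clock 1: start=4, rate=1.1, needs 24-4 = 20; ticks = ceil(20/1.1) = ceil(18.1818) = 19; reading at tick 19 = 4 + 1.1*19 = 24.9000
clock 2: start=10, rate=1.25, needs 24-10 = 14; ticks = ceil(14/1.25) = ceil(11.2000) = 12; reading at tick 12 = 10 + 1.25*12 = 25.0000
clock 3: start=11, rate=0.9, needs 24-11 = 13; ticks = ceil(13/0.9) = ceil(14.4444) = 15; reading at tick 15 = 11 + 0.9*15 = 24.5000
Minimum tick count = 12; winners = [0, 2]; smallest index = 0

Answer: 0 12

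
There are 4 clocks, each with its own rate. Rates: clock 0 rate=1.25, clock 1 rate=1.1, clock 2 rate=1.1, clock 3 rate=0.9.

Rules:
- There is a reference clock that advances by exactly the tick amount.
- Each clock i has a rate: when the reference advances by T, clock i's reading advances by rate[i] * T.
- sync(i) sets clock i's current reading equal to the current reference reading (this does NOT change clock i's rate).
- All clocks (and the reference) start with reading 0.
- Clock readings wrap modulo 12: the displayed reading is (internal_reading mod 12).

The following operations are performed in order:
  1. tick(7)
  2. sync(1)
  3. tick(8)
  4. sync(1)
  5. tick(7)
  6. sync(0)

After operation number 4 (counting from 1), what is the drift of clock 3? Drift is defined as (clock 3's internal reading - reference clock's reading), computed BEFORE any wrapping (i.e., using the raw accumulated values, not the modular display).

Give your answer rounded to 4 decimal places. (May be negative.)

Answer: -1.5000

Derivation:
After op 1 tick(7): ref=7.0000 raw=[8.7500 7.7000 7.7000 6.3000]
After op 2 sync(1): ref=7.0000 raw=[8.7500 7.0000 7.7000 6.3000]
After op 3 tick(8): ref=15.0000 raw=[18.7500 15.8000 16.5000 13.5000]
After op 4 sync(1): ref=15.0000 raw=[18.7500 15.0000 16.5000 13.5000]
Drift of clock 3 after op 4: 13.5000 - 15.0000 = -1.5000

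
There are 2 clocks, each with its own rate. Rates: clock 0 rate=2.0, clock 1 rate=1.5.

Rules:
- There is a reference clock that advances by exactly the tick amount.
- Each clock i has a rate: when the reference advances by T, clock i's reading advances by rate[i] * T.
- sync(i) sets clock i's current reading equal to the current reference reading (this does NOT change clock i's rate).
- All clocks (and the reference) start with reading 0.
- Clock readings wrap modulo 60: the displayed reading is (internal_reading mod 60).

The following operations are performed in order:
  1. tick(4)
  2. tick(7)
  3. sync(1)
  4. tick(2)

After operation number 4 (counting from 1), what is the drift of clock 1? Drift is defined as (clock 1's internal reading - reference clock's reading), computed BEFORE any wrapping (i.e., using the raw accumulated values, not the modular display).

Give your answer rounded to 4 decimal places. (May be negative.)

After op 1 tick(4): ref=4.0000 raw=[8.0000 6.0000]
After op 2 tick(7): ref=11.0000 raw=[22.0000 16.5000]
After op 3 sync(1): ref=11.0000 raw=[22.0000 11.0000]
After op 4 tick(2): ref=13.0000 raw=[26.0000 14.0000]
Drift of clock 1 after op 4: 14.0000 - 13.0000 = 1.0000

Answer: 1.0000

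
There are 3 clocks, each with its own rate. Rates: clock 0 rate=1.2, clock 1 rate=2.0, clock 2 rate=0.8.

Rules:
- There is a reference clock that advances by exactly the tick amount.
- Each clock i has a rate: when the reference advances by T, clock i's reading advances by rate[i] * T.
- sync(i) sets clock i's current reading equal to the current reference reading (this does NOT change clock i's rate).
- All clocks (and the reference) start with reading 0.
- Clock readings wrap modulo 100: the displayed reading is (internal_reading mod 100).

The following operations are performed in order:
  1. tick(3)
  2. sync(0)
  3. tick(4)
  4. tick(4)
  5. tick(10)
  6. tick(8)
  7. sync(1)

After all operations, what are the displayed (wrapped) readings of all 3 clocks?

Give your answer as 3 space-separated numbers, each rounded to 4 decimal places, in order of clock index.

Answer: 34.2000 29.0000 23.2000

Derivation:
After op 1 tick(3): ref=3.0000 raw=[3.6000 6.0000 2.4000]
After op 2 sync(0): ref=3.0000 raw=[3.0000 6.0000 2.4000]
After op 3 tick(4): ref=7.0000 raw=[7.8000 14.0000 5.6000]
After op 4 tick(4): ref=11.0000 raw=[12.6000 22.0000 8.8000]
After op 5 tick(10): ref=21.0000 raw=[24.6000 42.0000 16.8000]
After op 6 tick(8): ref=29.0000 raw=[34.2000 58.0000 23.2000]
After op 7 sync(1): ref=29.0000 raw=[34.2000 29.0000 23.2000]
Wrap final raw readings (mod 100): 34.2000 mod 100 = 34.2000; 29.0000 mod 100 = 29.0000; 23.2000 mod 100 = 23.2000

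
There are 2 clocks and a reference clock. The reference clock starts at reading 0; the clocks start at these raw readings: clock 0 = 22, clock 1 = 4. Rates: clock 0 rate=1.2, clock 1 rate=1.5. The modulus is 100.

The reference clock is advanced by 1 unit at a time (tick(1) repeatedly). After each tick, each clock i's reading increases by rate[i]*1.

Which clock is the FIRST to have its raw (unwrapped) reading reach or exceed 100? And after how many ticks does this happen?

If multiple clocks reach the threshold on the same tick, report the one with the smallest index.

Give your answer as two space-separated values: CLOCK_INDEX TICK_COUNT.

Answer: 1 64

Derivation:
clock 0: start=22, rate=1.2, needs 100-22 = 78; ticks = ceil(78/1.2) = ceil(65.0000) = 65; reading at tick 65 = 22 + 1.2*65 = 100.0000
clock 1: start=4, rate=1.5, needs 100-4 = 96; ticks = ceil(96/1.5) = ceil(64.0000) = 64; reading at tick 64 = 4 + 1.5*64 = 100.0000
Minimum tick count = 64; winners = [1]; smallest index = 1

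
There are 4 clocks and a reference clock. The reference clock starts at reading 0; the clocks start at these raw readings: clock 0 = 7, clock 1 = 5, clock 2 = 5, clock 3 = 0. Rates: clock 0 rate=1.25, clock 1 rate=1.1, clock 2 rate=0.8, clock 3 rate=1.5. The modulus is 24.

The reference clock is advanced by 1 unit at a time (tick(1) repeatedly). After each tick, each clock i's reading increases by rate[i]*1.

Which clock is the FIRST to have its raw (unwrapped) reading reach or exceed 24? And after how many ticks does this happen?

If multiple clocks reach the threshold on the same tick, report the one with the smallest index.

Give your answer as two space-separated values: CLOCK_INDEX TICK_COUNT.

Answer: 0 14

Derivation:
clock 0: start=7, rate=1.25, needs 24-7 = 17; ticks = ceil(17/1.25) = ceil(13.6000) = 14; reading at tick 14 = 7 + 1.25*14 = 24.5000
clock 1: start=5, rate=1.1, needs 24-5 = 19; ticks = ceil(19/1.1) = ceil(17.2727) = 18; reading at tick 18 = 5 + 1.1*18 = 24.8000
clock 2: start=5, rate=0.8, needs 24-5 = 19; ticks = ceil(19/0.8) = ceil(23.7500) = 24; reading at tick 24 = 5 + 0.8*24 = 24.2000
clock 3: start=0, rate=1.5, needs 24-0 = 24; ticks = ceil(24/1.5) = ceil(16.0000) = 16; reading at tick 16 = 0 + 1.5*16 = 24.0000
Minimum tick count = 14; winners = [0]; smallest index = 0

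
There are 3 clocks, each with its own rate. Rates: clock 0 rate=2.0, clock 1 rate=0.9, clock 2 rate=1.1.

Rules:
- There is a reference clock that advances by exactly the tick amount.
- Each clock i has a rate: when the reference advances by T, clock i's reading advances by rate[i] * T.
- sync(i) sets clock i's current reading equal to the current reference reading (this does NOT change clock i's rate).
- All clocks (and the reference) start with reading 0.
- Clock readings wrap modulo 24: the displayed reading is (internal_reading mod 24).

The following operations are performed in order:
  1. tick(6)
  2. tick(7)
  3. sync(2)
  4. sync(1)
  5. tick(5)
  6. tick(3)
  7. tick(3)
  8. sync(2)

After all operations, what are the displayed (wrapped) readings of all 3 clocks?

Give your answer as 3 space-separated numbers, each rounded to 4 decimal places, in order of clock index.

Answer: 0.0000 22.9000 0.0000

Derivation:
After op 1 tick(6): ref=6.0000 raw=[12.0000 5.4000 6.6000]
After op 2 tick(7): ref=13.0000 raw=[26.0000 11.7000 14.3000]
After op 3 sync(2): ref=13.0000 raw=[26.0000 11.7000 13.0000]
After op 4 sync(1): ref=13.0000 raw=[26.0000 13.0000 13.0000]
After op 5 tick(5): ref=18.0000 raw=[36.0000 17.5000 18.5000]
After op 6 tick(3): ref=21.0000 raw=[42.0000 20.2000 21.8000]
After op 7 tick(3): ref=24.0000 raw=[48.0000 22.9000 25.1000]
After op 8 sync(2): ref=24.0000 raw=[48.0000 22.9000 24.0000]
Wrap final raw readings (mod 24): 48.0000 mod 24 = 0.0000; 22.9000 mod 24 = 22.9000; 24.0000 mod 24 = 0.0000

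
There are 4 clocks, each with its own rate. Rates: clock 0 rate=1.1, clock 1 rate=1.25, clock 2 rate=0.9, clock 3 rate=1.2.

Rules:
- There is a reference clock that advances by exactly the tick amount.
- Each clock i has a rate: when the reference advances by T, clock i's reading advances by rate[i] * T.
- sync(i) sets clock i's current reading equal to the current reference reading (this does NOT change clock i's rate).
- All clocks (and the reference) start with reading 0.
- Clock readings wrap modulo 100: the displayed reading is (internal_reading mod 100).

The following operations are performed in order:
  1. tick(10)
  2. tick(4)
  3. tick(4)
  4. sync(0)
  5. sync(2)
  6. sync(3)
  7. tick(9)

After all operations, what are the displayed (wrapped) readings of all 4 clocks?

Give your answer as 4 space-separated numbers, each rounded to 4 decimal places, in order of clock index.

Answer: 27.9000 33.7500 26.1000 28.8000

Derivation:
After op 1 tick(10): ref=10.0000 raw=[11.0000 12.5000 9.0000 12.0000]
After op 2 tick(4): ref=14.0000 raw=[15.4000 17.5000 12.6000 16.8000]
After op 3 tick(4): ref=18.0000 raw=[19.8000 22.5000 16.2000 21.6000]
After op 4 sync(0): ref=18.0000 raw=[18.0000 22.5000 16.2000 21.6000]
After op 5 sync(2): ref=18.0000 raw=[18.0000 22.5000 18.0000 21.6000]
After op 6 sync(3): ref=18.0000 raw=[18.0000 22.5000 18.0000 18.0000]
After op 7 tick(9): ref=27.0000 raw=[27.9000 33.7500 26.1000 28.8000]
Wrap final raw readings (mod 100): 27.9000 mod 100 = 27.9000; 33.7500 mod 100 = 33.7500; 26.1000 mod 100 = 26.1000; 28.8000 mod 100 = 28.8000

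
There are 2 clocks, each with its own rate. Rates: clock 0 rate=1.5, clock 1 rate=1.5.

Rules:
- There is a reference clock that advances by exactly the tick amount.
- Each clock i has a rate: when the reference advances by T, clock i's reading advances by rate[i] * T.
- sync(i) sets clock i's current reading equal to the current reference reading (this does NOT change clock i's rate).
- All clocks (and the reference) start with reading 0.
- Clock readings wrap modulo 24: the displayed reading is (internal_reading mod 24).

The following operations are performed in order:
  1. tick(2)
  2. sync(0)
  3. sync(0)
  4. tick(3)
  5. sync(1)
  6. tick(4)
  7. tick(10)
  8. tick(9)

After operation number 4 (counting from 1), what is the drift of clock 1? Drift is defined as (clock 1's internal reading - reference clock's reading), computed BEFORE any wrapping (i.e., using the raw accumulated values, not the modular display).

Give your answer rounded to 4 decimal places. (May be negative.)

Answer: 2.5000

Derivation:
After op 1 tick(2): ref=2.0000 raw=[3.0000 3.0000]
After op 2 sync(0): ref=2.0000 raw=[2.0000 3.0000]
After op 3 sync(0): ref=2.0000 raw=[2.0000 3.0000]
After op 4 tick(3): ref=5.0000 raw=[6.5000 7.5000]
Drift of clock 1 after op 4: 7.5000 - 5.0000 = 2.5000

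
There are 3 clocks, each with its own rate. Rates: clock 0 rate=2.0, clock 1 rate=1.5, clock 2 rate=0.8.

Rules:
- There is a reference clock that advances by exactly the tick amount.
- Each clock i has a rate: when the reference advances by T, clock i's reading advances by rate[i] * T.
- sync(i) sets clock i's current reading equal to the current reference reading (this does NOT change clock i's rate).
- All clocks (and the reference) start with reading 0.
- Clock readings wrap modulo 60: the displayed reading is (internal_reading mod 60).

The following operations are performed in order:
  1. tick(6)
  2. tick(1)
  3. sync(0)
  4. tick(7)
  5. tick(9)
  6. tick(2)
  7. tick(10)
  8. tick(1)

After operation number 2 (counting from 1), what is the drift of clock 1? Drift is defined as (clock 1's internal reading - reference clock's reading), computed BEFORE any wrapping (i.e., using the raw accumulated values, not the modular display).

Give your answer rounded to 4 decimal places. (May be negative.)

Answer: 3.5000

Derivation:
After op 1 tick(6): ref=6.0000 raw=[12.0000 9.0000 4.8000]
After op 2 tick(1): ref=7.0000 raw=[14.0000 10.5000 5.6000]
Drift of clock 1 after op 2: 10.5000 - 7.0000 = 3.5000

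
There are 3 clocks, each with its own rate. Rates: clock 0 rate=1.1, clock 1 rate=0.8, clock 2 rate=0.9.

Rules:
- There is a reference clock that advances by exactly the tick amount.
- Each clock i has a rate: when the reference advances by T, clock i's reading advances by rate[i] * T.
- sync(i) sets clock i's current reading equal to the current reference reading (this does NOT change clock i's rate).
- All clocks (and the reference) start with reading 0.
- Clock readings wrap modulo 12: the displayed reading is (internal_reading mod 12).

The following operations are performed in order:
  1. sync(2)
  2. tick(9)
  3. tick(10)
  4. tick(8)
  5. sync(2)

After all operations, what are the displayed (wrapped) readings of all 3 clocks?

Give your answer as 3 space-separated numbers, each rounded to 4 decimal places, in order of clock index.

After op 1 sync(2): ref=0.0000 raw=[0.0000 0.0000 0.0000]
After op 2 tick(9): ref=9.0000 raw=[9.9000 7.2000 8.1000]
After op 3 tick(10): ref=19.0000 raw=[20.9000 15.2000 17.1000]
After op 4 tick(8): ref=27.0000 raw=[29.7000 21.6000 24.3000]
After op 5 sync(2): ref=27.0000 raw=[29.7000 21.6000 27.0000]
Wrap final raw readings (mod 12): 29.7000 mod 12 = 5.7000; 21.6000 mod 12 = 9.6000; 27.0000 mod 12 = 3.0000

Answer: 5.7000 9.6000 3.0000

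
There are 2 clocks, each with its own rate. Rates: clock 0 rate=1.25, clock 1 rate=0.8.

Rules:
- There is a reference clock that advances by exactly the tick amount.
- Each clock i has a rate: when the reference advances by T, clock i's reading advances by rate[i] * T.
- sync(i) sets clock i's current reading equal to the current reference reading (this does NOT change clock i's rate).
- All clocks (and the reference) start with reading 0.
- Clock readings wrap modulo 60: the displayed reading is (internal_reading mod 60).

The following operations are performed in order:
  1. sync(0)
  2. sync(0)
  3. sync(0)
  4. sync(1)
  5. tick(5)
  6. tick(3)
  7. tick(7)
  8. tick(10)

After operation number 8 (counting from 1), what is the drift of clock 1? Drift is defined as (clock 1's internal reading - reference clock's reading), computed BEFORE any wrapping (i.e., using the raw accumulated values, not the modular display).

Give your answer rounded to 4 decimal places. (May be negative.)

Answer: -5.0000

Derivation:
After op 1 sync(0): ref=0.0000 raw=[0.0000 0.0000]
After op 2 sync(0): ref=0.0000 raw=[0.0000 0.0000]
After op 3 sync(0): ref=0.0000 raw=[0.0000 0.0000]
After op 4 sync(1): ref=0.0000 raw=[0.0000 0.0000]
After op 5 tick(5): ref=5.0000 raw=[6.2500 4.0000]
After op 6 tick(3): ref=8.0000 raw=[10.0000 6.4000]
After op 7 tick(7): ref=15.0000 raw=[18.7500 12.0000]
After op 8 tick(10): ref=25.0000 raw=[31.2500 20.0000]
Drift of clock 1 after op 8: 20.0000 - 25.0000 = -5.0000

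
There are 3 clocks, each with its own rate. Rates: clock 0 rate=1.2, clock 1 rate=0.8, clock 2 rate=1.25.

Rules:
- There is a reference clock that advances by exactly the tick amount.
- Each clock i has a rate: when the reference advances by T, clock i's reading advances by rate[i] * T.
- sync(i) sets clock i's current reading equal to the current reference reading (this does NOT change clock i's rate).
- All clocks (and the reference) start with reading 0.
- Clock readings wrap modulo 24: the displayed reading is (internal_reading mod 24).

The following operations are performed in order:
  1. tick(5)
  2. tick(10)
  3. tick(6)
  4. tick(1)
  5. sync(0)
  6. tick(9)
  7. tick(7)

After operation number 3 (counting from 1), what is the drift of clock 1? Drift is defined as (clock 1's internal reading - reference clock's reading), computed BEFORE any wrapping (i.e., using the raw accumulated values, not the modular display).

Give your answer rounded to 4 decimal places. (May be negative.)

After op 1 tick(5): ref=5.0000 raw=[6.0000 4.0000 6.2500]
After op 2 tick(10): ref=15.0000 raw=[18.0000 12.0000 18.7500]
After op 3 tick(6): ref=21.0000 raw=[25.2000 16.8000 26.2500]
Drift of clock 1 after op 3: 16.8000 - 21.0000 = -4.2000

Answer: -4.2000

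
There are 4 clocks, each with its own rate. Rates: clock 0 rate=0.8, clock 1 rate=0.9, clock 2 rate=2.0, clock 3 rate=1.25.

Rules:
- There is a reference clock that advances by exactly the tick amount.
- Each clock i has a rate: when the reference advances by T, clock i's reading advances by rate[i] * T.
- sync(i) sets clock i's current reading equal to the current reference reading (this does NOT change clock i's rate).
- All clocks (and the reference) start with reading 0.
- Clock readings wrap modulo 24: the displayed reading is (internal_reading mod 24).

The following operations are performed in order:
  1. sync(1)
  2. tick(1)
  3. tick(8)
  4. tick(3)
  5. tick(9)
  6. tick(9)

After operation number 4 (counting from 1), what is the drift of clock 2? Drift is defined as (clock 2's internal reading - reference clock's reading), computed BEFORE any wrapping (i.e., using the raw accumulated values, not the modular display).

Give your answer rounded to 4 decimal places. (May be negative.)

Answer: 12.0000

Derivation:
After op 1 sync(1): ref=0.0000 raw=[0.0000 0.0000 0.0000 0.0000]
After op 2 tick(1): ref=1.0000 raw=[0.8000 0.9000 2.0000 1.2500]
After op 3 tick(8): ref=9.0000 raw=[7.2000 8.1000 18.0000 11.2500]
After op 4 tick(3): ref=12.0000 raw=[9.6000 10.8000 24.0000 15.0000]
Drift of clock 2 after op 4: 24.0000 - 12.0000 = 12.0000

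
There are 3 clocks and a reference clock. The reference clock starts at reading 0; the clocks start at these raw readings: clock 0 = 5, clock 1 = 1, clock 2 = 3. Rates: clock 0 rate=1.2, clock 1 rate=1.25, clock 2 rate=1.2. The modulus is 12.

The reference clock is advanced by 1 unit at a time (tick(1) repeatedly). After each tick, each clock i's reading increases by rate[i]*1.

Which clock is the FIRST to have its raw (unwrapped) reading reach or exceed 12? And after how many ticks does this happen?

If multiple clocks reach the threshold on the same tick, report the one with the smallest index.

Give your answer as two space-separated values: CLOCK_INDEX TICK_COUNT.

Answer: 0 6

Derivation:
clock 0: start=5, rate=1.2, needs 12-5 = 7; ticks = ceil(7/1.2) = ceil(5.8333) = 6; reading at tick 6 = 5 + 1.2*6 = 12.2000
clock 1: start=1, rate=1.25, needs 12-1 = 11; ticks = ceil(11/1.25) = ceil(8.8000) = 9; reading at tick 9 = 1 + 1.25*9 = 12.2500
clock 2: start=3, rate=1.2, needs 12-3 = 9; ticks = ceil(9/1.2) = ceil(7.5000) = 8; reading at tick 8 = 3 + 1.2*8 = 12.6000
Minimum tick count = 6; winners = [0]; smallest index = 0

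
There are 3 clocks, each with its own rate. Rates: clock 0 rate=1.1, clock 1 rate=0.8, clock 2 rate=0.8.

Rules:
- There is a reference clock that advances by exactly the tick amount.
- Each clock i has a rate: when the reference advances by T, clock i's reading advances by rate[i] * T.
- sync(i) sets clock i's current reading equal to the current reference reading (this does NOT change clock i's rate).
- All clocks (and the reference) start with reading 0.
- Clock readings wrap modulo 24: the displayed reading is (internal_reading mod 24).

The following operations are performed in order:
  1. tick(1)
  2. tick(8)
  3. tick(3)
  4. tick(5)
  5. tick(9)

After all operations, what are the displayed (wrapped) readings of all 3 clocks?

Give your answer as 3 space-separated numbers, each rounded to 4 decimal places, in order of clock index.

After op 1 tick(1): ref=1.0000 raw=[1.1000 0.8000 0.8000]
After op 2 tick(8): ref=9.0000 raw=[9.9000 7.2000 7.2000]
After op 3 tick(3): ref=12.0000 raw=[13.2000 9.6000 9.6000]
After op 4 tick(5): ref=17.0000 raw=[18.7000 13.6000 13.6000]
After op 5 tick(9): ref=26.0000 raw=[28.6000 20.8000 20.8000]
Wrap final raw readings (mod 24): 28.6000 mod 24 = 4.6000; 20.8000 mod 24 = 20.8000; 20.8000 mod 24 = 20.8000

Answer: 4.6000 20.8000 20.8000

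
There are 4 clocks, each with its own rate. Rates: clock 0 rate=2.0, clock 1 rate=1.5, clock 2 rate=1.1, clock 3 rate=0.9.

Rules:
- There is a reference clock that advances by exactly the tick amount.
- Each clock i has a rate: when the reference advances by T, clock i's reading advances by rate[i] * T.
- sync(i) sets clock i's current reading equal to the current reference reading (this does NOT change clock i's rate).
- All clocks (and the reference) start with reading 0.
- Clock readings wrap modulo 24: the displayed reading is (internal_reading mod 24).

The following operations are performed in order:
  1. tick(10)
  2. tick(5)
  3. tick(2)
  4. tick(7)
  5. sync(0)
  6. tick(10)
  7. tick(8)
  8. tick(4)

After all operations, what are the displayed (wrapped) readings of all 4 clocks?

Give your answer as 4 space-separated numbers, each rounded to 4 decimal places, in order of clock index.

Answer: 20.0000 21.0000 2.6000 17.4000

Derivation:
After op 1 tick(10): ref=10.0000 raw=[20.0000 15.0000 11.0000 9.0000]
After op 2 tick(5): ref=15.0000 raw=[30.0000 22.5000 16.5000 13.5000]
After op 3 tick(2): ref=17.0000 raw=[34.0000 25.5000 18.7000 15.3000]
After op 4 tick(7): ref=24.0000 raw=[48.0000 36.0000 26.4000 21.6000]
After op 5 sync(0): ref=24.0000 raw=[24.0000 36.0000 26.4000 21.6000]
After op 6 tick(10): ref=34.0000 raw=[44.0000 51.0000 37.4000 30.6000]
After op 7 tick(8): ref=42.0000 raw=[60.0000 63.0000 46.2000 37.8000]
After op 8 tick(4): ref=46.0000 raw=[68.0000 69.0000 50.6000 41.4000]
Wrap final raw readings (mod 24): 68.0000 mod 24 = 20.0000; 69.0000 mod 24 = 21.0000; 50.6000 mod 24 = 2.6000; 41.4000 mod 24 = 17.4000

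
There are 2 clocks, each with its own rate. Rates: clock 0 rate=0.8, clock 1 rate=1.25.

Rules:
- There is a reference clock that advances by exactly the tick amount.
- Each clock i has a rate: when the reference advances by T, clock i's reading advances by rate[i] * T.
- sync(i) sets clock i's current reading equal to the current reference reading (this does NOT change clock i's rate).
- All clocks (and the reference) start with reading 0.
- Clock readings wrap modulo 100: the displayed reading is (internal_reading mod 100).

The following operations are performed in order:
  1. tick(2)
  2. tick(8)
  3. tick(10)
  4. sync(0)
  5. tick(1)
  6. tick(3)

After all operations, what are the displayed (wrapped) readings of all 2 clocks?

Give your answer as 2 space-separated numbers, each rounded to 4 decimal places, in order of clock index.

After op 1 tick(2): ref=2.0000 raw=[1.6000 2.5000]
After op 2 tick(8): ref=10.0000 raw=[8.0000 12.5000]
After op 3 tick(10): ref=20.0000 raw=[16.0000 25.0000]
After op 4 sync(0): ref=20.0000 raw=[20.0000 25.0000]
After op 5 tick(1): ref=21.0000 raw=[20.8000 26.2500]
After op 6 tick(3): ref=24.0000 raw=[23.2000 30.0000]
Wrap final raw readings (mod 100): 23.2000 mod 100 = 23.2000; 30.0000 mod 100 = 30.0000

Answer: 23.2000 30.0000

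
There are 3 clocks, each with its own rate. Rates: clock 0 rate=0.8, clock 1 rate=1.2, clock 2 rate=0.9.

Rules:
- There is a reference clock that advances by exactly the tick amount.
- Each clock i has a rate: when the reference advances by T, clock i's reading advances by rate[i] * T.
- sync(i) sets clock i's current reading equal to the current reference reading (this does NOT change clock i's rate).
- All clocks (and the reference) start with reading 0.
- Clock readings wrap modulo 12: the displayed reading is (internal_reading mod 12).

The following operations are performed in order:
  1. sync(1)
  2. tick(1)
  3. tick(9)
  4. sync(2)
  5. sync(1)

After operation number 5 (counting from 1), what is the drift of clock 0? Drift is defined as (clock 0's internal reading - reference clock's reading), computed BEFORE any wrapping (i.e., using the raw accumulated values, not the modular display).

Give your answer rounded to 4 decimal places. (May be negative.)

Answer: -2.0000

Derivation:
After op 1 sync(1): ref=0.0000 raw=[0.0000 0.0000 0.0000]
After op 2 tick(1): ref=1.0000 raw=[0.8000 1.2000 0.9000]
After op 3 tick(9): ref=10.0000 raw=[8.0000 12.0000 9.0000]
After op 4 sync(2): ref=10.0000 raw=[8.0000 12.0000 10.0000]
After op 5 sync(1): ref=10.0000 raw=[8.0000 10.0000 10.0000]
Drift of clock 0 after op 5: 8.0000 - 10.0000 = -2.0000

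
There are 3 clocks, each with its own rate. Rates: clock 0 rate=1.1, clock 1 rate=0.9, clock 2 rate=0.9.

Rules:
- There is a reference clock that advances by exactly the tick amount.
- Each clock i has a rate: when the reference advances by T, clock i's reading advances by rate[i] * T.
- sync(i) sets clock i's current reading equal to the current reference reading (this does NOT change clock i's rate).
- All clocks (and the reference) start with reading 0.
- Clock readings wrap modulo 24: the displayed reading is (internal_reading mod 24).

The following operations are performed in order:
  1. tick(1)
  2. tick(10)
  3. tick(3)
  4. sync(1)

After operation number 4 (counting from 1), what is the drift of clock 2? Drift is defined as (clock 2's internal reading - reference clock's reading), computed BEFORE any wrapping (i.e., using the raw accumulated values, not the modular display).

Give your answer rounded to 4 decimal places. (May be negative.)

Answer: -1.4000

Derivation:
After op 1 tick(1): ref=1.0000 raw=[1.1000 0.9000 0.9000]
After op 2 tick(10): ref=11.0000 raw=[12.1000 9.9000 9.9000]
After op 3 tick(3): ref=14.0000 raw=[15.4000 12.6000 12.6000]
After op 4 sync(1): ref=14.0000 raw=[15.4000 14.0000 12.6000]
Drift of clock 2 after op 4: 12.6000 - 14.0000 = -1.4000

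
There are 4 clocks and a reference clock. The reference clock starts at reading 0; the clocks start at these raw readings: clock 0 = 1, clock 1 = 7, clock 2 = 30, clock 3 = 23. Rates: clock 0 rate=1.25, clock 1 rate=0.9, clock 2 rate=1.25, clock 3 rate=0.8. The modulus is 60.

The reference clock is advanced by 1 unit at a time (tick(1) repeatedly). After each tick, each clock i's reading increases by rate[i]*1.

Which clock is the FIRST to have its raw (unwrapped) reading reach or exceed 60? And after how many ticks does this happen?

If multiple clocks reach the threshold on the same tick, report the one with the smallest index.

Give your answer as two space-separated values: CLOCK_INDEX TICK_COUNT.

Answer: 2 24

Derivation:
clock 0: start=1, rate=1.25, needs 60-1 = 59; ticks = ceil(59/1.25) = ceil(47.2000) = 48; reading at tick 48 = 1 + 1.25*48 = 61.0000
clock 1: start=7, rate=0.9, needs 60-7 = 53; ticks = ceil(53/0.9) = ceil(58.8889) = 59; reading at tick 59 = 7 + 0.9*59 = 60.1000
clock 2: start=30, rate=1.25, needs 60-30 = 30; ticks = ceil(30/1.25) = ceil(24.0000) = 24; reading at tick 24 = 30 + 1.25*24 = 60.0000
clock 3: start=23, rate=0.8, needs 60-23 = 37; ticks = ceil(37/0.8) = ceil(46.2500) = 47; reading at tick 47 = 23 + 0.8*47 = 60.6000
Minimum tick count = 24; winners = [2]; smallest index = 2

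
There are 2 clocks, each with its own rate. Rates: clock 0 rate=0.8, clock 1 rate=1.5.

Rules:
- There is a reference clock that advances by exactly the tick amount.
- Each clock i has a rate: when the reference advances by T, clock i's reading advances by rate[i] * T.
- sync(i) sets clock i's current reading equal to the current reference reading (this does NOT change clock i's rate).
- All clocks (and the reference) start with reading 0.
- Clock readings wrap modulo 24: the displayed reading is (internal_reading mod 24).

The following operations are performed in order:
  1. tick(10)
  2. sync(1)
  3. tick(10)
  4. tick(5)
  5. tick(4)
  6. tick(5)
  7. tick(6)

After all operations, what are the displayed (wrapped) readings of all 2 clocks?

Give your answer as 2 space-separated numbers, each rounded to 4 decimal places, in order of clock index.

Answer: 8.0000 7.0000

Derivation:
After op 1 tick(10): ref=10.0000 raw=[8.0000 15.0000]
After op 2 sync(1): ref=10.0000 raw=[8.0000 10.0000]
After op 3 tick(10): ref=20.0000 raw=[16.0000 25.0000]
After op 4 tick(5): ref=25.0000 raw=[20.0000 32.5000]
After op 5 tick(4): ref=29.0000 raw=[23.2000 38.5000]
After op 6 tick(5): ref=34.0000 raw=[27.2000 46.0000]
After op 7 tick(6): ref=40.0000 raw=[32.0000 55.0000]
Wrap final raw readings (mod 24): 32.0000 mod 24 = 8.0000; 55.0000 mod 24 = 7.0000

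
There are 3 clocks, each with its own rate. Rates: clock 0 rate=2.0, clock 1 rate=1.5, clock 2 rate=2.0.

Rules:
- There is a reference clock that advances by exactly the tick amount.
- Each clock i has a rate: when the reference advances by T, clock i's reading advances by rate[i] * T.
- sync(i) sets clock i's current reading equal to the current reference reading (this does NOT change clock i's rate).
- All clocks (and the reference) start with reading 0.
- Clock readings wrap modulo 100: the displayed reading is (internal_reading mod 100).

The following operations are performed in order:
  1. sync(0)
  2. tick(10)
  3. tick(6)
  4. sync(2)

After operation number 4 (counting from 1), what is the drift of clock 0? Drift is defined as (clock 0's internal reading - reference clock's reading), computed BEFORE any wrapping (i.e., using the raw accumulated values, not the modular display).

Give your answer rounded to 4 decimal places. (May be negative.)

After op 1 sync(0): ref=0.0000 raw=[0.0000 0.0000 0.0000]
After op 2 tick(10): ref=10.0000 raw=[20.0000 15.0000 20.0000]
After op 3 tick(6): ref=16.0000 raw=[32.0000 24.0000 32.0000]
After op 4 sync(2): ref=16.0000 raw=[32.0000 24.0000 16.0000]
Drift of clock 0 after op 4: 32.0000 - 16.0000 = 16.0000

Answer: 16.0000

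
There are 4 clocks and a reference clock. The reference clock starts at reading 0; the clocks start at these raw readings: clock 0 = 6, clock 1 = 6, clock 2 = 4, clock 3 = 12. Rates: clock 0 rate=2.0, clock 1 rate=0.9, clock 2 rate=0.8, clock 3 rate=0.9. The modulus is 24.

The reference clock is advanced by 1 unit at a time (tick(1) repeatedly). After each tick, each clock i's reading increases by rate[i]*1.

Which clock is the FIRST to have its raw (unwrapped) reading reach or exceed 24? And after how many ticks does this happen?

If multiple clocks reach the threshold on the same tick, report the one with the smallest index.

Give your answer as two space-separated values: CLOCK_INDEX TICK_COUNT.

Answer: 0 9

Derivation:
clock 0: start=6, rate=2.0, needs 24-6 = 18; ticks = ceil(18/2.0) = ceil(9.0000) = 9; reading at tick 9 = 6 + 2.0*9 = 24.0000
clock 1: start=6, rate=0.9, needs 24-6 = 18; ticks = ceil(18/0.9) = ceil(20.0000) = 20; reading at tick 20 = 6 + 0.9*20 = 24.0000
clock 2: start=4, rate=0.8, needs 24-4 = 20; ticks = ceil(20/0.8) = ceil(25.0000) = 25; reading at tick 25 = 4 + 0.8*25 = 24.0000
clock 3: start=12, rate=0.9, needs 24-12 = 12; ticks = ceil(12/0.9) = ceil(13.3333) = 14; reading at tick 14 = 12 + 0.9*14 = 24.6000
Minimum tick count = 9; winners = [0]; smallest index = 0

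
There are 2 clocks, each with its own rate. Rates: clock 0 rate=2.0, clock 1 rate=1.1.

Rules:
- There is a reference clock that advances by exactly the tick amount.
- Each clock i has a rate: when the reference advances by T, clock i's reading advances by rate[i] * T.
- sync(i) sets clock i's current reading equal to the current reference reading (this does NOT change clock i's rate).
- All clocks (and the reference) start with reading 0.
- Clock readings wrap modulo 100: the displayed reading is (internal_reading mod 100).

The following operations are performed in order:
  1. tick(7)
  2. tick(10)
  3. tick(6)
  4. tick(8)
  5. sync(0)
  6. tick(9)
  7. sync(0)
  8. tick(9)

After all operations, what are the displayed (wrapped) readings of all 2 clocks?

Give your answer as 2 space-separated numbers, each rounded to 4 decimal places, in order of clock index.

Answer: 58.0000 53.9000

Derivation:
After op 1 tick(7): ref=7.0000 raw=[14.0000 7.7000]
After op 2 tick(10): ref=17.0000 raw=[34.0000 18.7000]
After op 3 tick(6): ref=23.0000 raw=[46.0000 25.3000]
After op 4 tick(8): ref=31.0000 raw=[62.0000 34.1000]
After op 5 sync(0): ref=31.0000 raw=[31.0000 34.1000]
After op 6 tick(9): ref=40.0000 raw=[49.0000 44.0000]
After op 7 sync(0): ref=40.0000 raw=[40.0000 44.0000]
After op 8 tick(9): ref=49.0000 raw=[58.0000 53.9000]
Wrap final raw readings (mod 100): 58.0000 mod 100 = 58.0000; 53.9000 mod 100 = 53.9000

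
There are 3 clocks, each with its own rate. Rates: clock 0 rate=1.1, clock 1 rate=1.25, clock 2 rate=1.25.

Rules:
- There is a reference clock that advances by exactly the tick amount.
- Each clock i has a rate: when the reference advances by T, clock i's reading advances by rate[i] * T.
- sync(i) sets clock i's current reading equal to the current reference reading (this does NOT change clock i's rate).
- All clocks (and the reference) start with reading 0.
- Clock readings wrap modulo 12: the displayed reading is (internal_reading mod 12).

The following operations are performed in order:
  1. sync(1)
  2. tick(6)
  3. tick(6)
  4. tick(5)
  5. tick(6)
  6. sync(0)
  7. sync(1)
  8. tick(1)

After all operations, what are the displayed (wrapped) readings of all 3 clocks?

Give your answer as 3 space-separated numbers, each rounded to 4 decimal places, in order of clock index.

After op 1 sync(1): ref=0.0000 raw=[0.0000 0.0000 0.0000]
After op 2 tick(6): ref=6.0000 raw=[6.6000 7.5000 7.5000]
After op 3 tick(6): ref=12.0000 raw=[13.2000 15.0000 15.0000]
After op 4 tick(5): ref=17.0000 raw=[18.7000 21.2500 21.2500]
After op 5 tick(6): ref=23.0000 raw=[25.3000 28.7500 28.7500]
After op 6 sync(0): ref=23.0000 raw=[23.0000 28.7500 28.7500]
After op 7 sync(1): ref=23.0000 raw=[23.0000 23.0000 28.7500]
After op 8 tick(1): ref=24.0000 raw=[24.1000 24.2500 30.0000]
Wrap final raw readings (mod 12): 24.1000 mod 12 = 0.1000; 24.2500 mod 12 = 0.2500; 30.0000 mod 12 = 6.0000

Answer: 0.1000 0.2500 6.0000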